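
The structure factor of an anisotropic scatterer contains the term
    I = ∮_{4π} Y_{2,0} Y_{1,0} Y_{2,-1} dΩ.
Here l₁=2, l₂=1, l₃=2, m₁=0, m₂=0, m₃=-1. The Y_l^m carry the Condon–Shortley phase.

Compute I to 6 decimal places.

0.000000

Σmᵢ = -1 ≠ 0, so the φ-integral vanishes; I = 0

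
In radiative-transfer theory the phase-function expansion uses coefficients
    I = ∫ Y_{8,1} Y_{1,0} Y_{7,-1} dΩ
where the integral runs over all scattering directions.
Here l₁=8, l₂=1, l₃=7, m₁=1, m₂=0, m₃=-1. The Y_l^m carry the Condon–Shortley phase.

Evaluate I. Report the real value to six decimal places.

-0.242860

Checks pass: Σm=0; 16 even; l₃=7∈[7,9].
(2·8+1)(2·1+1)(2·7+1) = 765
Δ: 2! 14! 0! / 17! → 1/2040
sum: t=1:−1/25401600 = -1/25401600
3j²(8 1 7; 0 0 0) = Δ·Π!·Σ² = 8/255  (sign +1)
sum: t=1:−1/29030400 = -1/29030400
3j²(8 1 7; 1 0 -1) = Δ·Π!·Σ² = 21/680  (sign -1)
combine: 4πI² = 765·8/255·21/680 = 63/85
take √, sign -1: I = -0.24285994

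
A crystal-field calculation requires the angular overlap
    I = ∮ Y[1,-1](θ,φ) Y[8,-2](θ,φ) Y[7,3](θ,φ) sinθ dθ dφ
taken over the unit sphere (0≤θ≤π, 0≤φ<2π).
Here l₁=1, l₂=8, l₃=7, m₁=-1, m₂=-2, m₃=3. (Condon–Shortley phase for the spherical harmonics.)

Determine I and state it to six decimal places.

Rules hold: Σm=0, L=16 even, 7≤7≤9.
N = 3·17·15 = 765
Δ = 2!·0!·14!/17! = 1/2040
Racah Σ t=1..1: t=1:−1/25401600 = -1/25401600
⇒ 3j(1 8 7; 0 0 0)² = 8/255, sgn +1
Racah Σ t=2..2: t=2:+1/174182400 = 1/174182400
⇒ 3j(1 8 7; -1 -2 3)² = 1/136, sgn +1
4πI² = N·(3j₀)²·(3jₘ)² = 3/17
I = +1·√(0.176471/4π) = 0.11850352

0.118504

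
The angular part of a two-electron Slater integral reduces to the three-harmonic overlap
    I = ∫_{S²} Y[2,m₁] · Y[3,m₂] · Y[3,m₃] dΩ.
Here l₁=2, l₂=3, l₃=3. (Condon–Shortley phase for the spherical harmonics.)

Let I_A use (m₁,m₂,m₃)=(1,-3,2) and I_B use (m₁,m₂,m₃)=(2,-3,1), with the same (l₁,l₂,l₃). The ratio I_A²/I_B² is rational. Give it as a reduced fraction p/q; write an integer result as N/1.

Shared (l₁,l₂,l₃)=(2,3,3): N and (l;000)² cancel in I_A²/I_B².
A: Δ = 2!·2!·4!/9! = 1/3780; Racah Σ t=0..0: t=0:+1/48 = 1/48; ⇒ 3j(2 3 3; 1 -3 2)² = 5/84, sgn -1
B: Δ = 2!·2!·4!/9! = 1/3780; Racah Σ t=0..0: t=0:+1/96 = 1/96; ⇒ 3j(2 3 3; 2 -3 1)² = 1/42, sgn +1
I_A²/I_B² = (5/84)/(1/42) = 5/2

5/2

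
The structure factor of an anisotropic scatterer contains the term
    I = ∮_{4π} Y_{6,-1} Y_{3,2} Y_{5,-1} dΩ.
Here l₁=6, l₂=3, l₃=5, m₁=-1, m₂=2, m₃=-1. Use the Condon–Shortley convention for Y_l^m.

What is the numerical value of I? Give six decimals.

Checks pass: Σm=0; 14 even; l₃=5∈[3,9].
(2·6+1)(2·3+1)(2·5+1) = 1001
Δ: 4! 8! 2! / 15! → 1/675675
sum: t=1:−1/8640 t=2:+1/2304 t=3:−1/8640 = 7/34560
3j²(6 3 5; 0 0 0) = Δ·Π!·Σ² = 7/429  (sign -1)
sum: t=3:−1/6912 t=4:+1/17280 = -1/11520
3j²(6 3 5; -1 2 -1) = Δ·Π!·Σ² = 2/143  (sign -1)
combine: 4πI² = 1001·7/429·2/143 = 98/429
take √, sign +1: I = 0.13482780

0.134828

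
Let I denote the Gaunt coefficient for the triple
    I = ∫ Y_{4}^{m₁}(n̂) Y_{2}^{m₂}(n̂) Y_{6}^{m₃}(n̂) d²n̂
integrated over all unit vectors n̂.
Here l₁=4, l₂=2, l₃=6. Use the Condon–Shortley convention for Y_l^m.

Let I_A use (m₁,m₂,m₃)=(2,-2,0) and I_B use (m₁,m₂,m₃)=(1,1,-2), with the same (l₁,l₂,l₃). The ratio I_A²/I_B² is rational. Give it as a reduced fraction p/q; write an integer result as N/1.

15/224

Same 4,2,6: normalisation and zero-m 3j drop out of the ratio.
A: Δ: 0! 8! 4! / 13! → 1/6435; sum: t=0:+1/34560 = 1/34560; 3j²(4 2 6; 2 -2 0) = Δ·Π!·Σ² = 1/429  (sign +1)
B: Δ: 0! 8! 4! / 13! → 1/6435; sum: t=0:+1/4320 = 1/4320; 3j²(4 2 6; 1 1 -2) = Δ·Π!·Σ² = 224/6435  (sign +1)
I_A²/I_B² = (1/429)/(224/6435) = 15/224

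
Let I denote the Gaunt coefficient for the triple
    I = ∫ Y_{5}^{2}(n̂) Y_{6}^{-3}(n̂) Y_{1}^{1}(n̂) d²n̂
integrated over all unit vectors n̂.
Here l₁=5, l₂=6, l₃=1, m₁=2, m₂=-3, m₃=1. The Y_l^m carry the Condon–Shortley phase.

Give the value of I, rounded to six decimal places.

Rules hold: Σm=0, L=12 even, 1≤1≤11.
N = 11·13·3 = 429
Δ = 10!·0!·2!/13! = 1/858
Racah Σ t=5..5: t=5:−1/14400 = -1/14400
⇒ 3j(5 6 1; 0 0 0)² = 6/143, sgn +1
Racah Σ t=3..3: t=3:−1/60480 = -1/60480
⇒ 3j(5 6 1; 2 -3 1)² = 6/143, sgn -1
4πI² = N·(3j₀)²·(3jₘ)² = 108/143
I = -1·√(0.755245/4π) = -0.24515397

-0.245154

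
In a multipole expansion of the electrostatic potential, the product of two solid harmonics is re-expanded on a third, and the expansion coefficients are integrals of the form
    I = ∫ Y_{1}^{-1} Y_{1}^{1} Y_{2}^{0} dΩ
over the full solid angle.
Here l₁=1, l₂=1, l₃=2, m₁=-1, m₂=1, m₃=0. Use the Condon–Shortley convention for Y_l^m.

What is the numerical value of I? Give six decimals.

0.126157

m-sum 0 ✓  L=4 even ✓  0≤2≤2 ✓
Π(2lᵢ+1) = 3×3×5 = 45
triangle coeff Δ(1,1,2) = 1/30
Σ_t [0,0]: t=0:+1/1 = 1/1
(3j)²=2/15 [(1 1 2; 0 0 0)], sign=+1
Σ_t [0,0]: t=0:+1/4 = 1/4
(3j)²=1/30 [(1 1 2; -1 1 0)], sign=+1
⇒ 4πI² = 1/5
I = (+1)√(1/5/(4π)) = 0.12615663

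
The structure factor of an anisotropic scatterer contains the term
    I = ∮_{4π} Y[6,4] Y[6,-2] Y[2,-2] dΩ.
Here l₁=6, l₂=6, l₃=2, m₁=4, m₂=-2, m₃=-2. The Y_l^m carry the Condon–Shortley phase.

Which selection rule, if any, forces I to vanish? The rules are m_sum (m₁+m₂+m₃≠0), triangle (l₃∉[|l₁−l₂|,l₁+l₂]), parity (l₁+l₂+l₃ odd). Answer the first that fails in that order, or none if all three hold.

m₁+m₂+m₃ = 4 − 2 − 2 = 0  ✓
triangle: |6−6|=0 ≤ l₃=2 ≤ 6+6=12  ✓
parity: l₁+l₂+l₃ = 14 is even  ✓

none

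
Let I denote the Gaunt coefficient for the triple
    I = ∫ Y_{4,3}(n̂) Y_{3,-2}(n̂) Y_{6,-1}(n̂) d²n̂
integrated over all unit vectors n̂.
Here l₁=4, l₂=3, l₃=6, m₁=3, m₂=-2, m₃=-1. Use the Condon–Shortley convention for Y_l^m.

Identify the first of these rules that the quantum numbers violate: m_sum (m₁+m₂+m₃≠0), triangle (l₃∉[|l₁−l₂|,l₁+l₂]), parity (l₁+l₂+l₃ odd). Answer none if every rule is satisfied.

azimuthal sum: 3 − 2 − 1 = 0  ✓
1 ≤ 6 ≤ 7 (triangle on l)  ✓
L = 4 + 3 + 6 = 13 (odd)  ✗

parity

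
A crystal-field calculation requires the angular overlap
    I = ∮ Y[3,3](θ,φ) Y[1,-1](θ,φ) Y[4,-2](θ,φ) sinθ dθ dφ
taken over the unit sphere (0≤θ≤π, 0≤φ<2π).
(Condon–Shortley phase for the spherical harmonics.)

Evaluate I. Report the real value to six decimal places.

0.061558

Checks pass: Σm=0; 8 even; l₃=4∈[2,4].
(2·3+1)(2·1+1)(2·4+1) = 189
Δ: 0! 6! 2! / 9! → 1/252
sum: t=0:+1/36 = 1/36
3j²(3 1 4; 0 0 0) = Δ·Π!·Σ² = 4/63  (sign +1)
sum: t=0:+1/1440 = 1/1440
3j²(3 1 4; 3 -1 -2) = Δ·Π!·Σ² = 1/252  (sign +1)
combine: 4πI² = 189·4/63·1/252 = 1/21
take √, sign +1: I = 0.06155813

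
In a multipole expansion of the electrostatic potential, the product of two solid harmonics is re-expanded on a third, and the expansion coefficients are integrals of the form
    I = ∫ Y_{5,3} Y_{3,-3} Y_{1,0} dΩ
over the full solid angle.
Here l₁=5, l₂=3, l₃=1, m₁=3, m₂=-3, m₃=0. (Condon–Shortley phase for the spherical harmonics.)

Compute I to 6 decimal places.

|5−3|≤1≤5+3 violated ⇒ I = 0

0.000000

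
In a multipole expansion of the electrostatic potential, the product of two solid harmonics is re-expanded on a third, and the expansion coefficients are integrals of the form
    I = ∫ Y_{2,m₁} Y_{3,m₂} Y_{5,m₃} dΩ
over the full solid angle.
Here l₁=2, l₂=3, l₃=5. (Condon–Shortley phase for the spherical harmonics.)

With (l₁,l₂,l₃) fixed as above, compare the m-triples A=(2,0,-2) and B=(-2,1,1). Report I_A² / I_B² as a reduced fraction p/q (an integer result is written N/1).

l's match ⇒ only the (l;m) 3-j factors differ between A and B.
A: triangle coeff Δ(2,3,5) = 1/2310; Σ_t [0,0]: t=0:+1/864 = 1/864; (3j)²=1/66 [(2 3 5; 2 0 -2)], sign=-1
B: triangle coeff Δ(2,3,5) = 1/2310; Σ_t [0,0]: t=0:+1/1152 = 1/1152; (3j)²=1/154 [(2 3 5; -2 1 1)], sign=+1
I_A²/I_B² = (1/66)/(1/154) = 7/3

7/3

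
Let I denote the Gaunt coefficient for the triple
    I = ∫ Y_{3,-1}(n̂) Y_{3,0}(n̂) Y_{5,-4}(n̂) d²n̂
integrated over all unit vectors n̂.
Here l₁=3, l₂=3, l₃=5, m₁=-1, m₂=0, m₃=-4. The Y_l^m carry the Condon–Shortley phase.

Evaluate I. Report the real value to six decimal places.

0.000000

Σmᵢ = -5 ≠ 0, so the φ-integral vanishes; I = 0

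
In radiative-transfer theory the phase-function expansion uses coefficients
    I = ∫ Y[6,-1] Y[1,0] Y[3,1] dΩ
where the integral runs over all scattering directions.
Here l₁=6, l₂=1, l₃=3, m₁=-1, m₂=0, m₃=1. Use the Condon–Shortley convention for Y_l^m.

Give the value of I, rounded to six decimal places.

triangle: need 5≤l₃≤7, have 3; I=0

0.000000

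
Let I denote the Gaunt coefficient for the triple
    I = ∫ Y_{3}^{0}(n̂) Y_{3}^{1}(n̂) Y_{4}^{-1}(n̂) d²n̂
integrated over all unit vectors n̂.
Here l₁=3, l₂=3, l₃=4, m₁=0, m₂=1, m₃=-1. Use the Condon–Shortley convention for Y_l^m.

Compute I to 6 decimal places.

Rules hold: Σm=0, L=10 even, 0≤4≤6.
N = 7·7·9 = 441
Δ = 2!·4!·4!/11! = 1/34650
Racah Σ t=0..2: t=0:+1/72 t=1:−1/16 t=2:+1/72 = -5/144
⇒ 3j(3 3 4; 0 0 0)² = 2/77, sgn -1
Racah Σ t=0..2: t=0:+1/288 t=1:−1/24 t=2:+1/48 = -5/288
⇒ 3j(3 3 4; 0 1 -1)² = 5/462, sgn +1
4πI² = N·(3j₀)²·(3jₘ)² = 15/121
I = -1·√(0.123967/4π) = -0.09932258

-0.099323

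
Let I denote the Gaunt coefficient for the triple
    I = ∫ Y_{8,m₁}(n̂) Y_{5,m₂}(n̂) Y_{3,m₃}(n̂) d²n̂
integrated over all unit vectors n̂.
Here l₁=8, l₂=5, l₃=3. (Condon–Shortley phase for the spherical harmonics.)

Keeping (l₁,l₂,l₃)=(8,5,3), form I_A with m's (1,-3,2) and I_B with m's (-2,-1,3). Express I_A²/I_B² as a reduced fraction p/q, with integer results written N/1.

Same 8,5,3: normalisation and zero-m 3j drop out of the ratio.
A: Δ: 10! 6! 0! / 17! → 1/136136; sum: t=2:+1/9676800 = 1/9676800; 3j²(8 5 3; 1 -3 2) = Δ·Π!·Σ² = 27/19448  (sign -1)
B: Δ: 10! 6! 0! / 17! → 1/136136; sum: t=4:+1/12441600 = 1/12441600; 3j²(8 5 3; -2 -1 3) = Δ·Π!·Σ² = 15/9724  (sign +1)
I_A²/I_B² = (27/19448)/(15/9724) = 9/10

9/10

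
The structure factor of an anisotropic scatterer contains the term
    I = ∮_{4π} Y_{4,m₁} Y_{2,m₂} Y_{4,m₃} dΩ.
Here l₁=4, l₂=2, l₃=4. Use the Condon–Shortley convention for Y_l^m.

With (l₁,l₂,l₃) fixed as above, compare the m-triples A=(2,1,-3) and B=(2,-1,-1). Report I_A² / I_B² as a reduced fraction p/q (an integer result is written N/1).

l's match ⇒ only the (l;m) 3-j factors differ between A and B.
A: triangle coeff Δ(4,2,4) = 1/13860; Σ_t [1,2]: t=1:−1/240 t=2:+1/1440 = -1/288; (3j)²=5/132 [(4 2 4; 2 1 -3)], sign=+1
B: triangle coeff Δ(4,2,4) = 1/13860; Σ_t [0,1]: t=0:+1/96 t=1:−1/240 = 1/160; (3j)²=27/1540 [(4 2 4; 2 -1 -1)], sign=-1
I_A²/I_B² = (5/132)/(27/1540) = 175/81

175/81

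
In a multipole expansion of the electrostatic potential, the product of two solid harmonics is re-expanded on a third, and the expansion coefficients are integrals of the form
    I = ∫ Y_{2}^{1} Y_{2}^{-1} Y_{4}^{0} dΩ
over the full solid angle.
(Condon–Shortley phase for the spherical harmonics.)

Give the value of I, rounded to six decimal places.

0.161197

Rules hold: Σm=0, L=8 even, 0≤4≤4.
N = 5·5·9 = 225
Δ = 0!·4!·4!/9! = 1/630
Racah Σ t=0..0: t=0:+1/16 = 1/16
⇒ 3j(2 2 4; 0 0 0)² = 2/35, sgn +1
Racah Σ t=0..0: t=0:+1/36 = 1/36
⇒ 3j(2 2 4; 1 -1 0)² = 8/315, sgn +1
4πI² = N·(3j₀)²·(3jₘ)² = 16/49
I = +1·√(0.326531/4π) = 0.16119702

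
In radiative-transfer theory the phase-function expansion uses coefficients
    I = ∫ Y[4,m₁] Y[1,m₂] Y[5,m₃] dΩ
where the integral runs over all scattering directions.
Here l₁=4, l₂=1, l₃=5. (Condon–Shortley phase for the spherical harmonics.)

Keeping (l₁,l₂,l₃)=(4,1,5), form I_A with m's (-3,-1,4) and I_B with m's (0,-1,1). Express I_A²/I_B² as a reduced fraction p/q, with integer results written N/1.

12/5

l's match ⇒ only the (l;m) 3-j factors differ between A and B.
A: triangle coeff Δ(4,1,5) = 1/495; Σ_t [0,0]: t=0:+1/10080 = 1/10080; (3j)²=4/55 [(4 1 5; -3 -1 4)], sign=-1
B: triangle coeff Δ(4,1,5) = 1/495; Σ_t [0,0]: t=0:+1/1152 = 1/1152; (3j)²=1/33 [(4 1 5; 0 -1 1)], sign=+1
I_A²/I_B² = (4/55)/(1/33) = 12/5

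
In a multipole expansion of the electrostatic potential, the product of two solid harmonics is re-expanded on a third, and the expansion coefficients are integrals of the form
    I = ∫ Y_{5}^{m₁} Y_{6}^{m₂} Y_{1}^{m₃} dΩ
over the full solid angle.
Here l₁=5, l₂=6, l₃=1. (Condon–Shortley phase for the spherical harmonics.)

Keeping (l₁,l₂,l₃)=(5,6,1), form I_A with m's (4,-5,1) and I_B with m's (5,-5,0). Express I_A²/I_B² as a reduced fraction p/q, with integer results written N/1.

5/1

Shared (l₁,l₂,l₃)=(5,6,1): N and (l;000)² cancel in I_A²/I_B².
A: Δ = 10!·0!·2!/13! = 1/858; Racah Σ t=1..1: t=1:−1/725760 = -1/725760; ⇒ 3j(5 6 1; 4 -5 1)² = 5/78, sgn -1
B: Δ = 10!·0!·2!/13! = 1/858; Racah Σ t=0..0: t=0:+1/3628800 = 1/3628800; ⇒ 3j(5 6 1; 5 -5 0)² = 1/78, sgn -1
I_A²/I_B² = (5/78)/(1/78) = 5/1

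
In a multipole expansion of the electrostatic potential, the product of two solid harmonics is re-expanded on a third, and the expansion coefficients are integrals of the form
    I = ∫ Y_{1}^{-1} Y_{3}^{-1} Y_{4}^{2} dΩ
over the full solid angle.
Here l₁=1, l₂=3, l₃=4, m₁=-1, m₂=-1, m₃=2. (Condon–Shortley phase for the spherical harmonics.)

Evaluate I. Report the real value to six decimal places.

m-sum 0 ✓  L=8 even ✓  2≤4≤4 ✓
Π(2lᵢ+1) = 3×7×9 = 189
triangle coeff Δ(1,3,4) = 1/252
Σ_t [0,0]: t=0:+1/36 = 1/36
(3j)²=4/63 [(1 3 4; 0 0 0)], sign=+1
Σ_t [0,0]: t=0:+1/96 = 1/96
(3j)²=5/84 [(1 3 4; -1 -1 2)], sign=+1
⇒ 4πI² = 5/7
I = (+1)√(5/7/(4π)) = 0.23841361

0.238414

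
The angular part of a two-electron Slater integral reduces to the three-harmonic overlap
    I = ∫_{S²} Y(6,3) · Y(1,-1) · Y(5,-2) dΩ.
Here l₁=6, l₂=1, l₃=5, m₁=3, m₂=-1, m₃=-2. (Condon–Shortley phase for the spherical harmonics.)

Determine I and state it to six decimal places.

Checks pass: Σm=0; 12 even; l₃=5∈[5,7].
(2·6+1)(2·1+1)(2·5+1) = 429
Δ: 2! 10! 0! / 13! → 1/858
sum: t=1:−1/14400 = -1/14400
3j²(6 1 5; 0 0 0) = Δ·Π!·Σ² = 6/143  (sign +1)
sum: t=0:+1/60480 = 1/60480
3j²(6 1 5; 3 -1 -2) = Δ·Π!·Σ² = 6/143  (sign -1)
combine: 4πI² = 429·6/143·6/143 = 108/143
take √, sign -1: I = -0.24515397

-0.245154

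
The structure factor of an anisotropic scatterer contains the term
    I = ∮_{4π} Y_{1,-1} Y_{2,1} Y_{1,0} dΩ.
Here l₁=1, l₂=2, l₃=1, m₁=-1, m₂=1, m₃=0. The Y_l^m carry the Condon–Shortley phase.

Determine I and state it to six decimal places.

Checks pass: Σm=0; 4 even; l₃=1∈[1,3].
(2·1+1)(2·2+1)(2·1+1) = 45
Δ: 2! 0! 2! / 5! → 1/30
sum: t=1:−1/1 = -1/1
3j²(1 2 1; 0 0 0) = Δ·Π!·Σ² = 2/15  (sign +1)
sum: t=2:+1/2 = 1/2
3j²(1 2 1; -1 1 0) = Δ·Π!·Σ² = 1/10  (sign -1)
combine: 4πI² = 45·2/15·1/10 = 3/5
take √, sign -1: I = -0.21850969

-0.218510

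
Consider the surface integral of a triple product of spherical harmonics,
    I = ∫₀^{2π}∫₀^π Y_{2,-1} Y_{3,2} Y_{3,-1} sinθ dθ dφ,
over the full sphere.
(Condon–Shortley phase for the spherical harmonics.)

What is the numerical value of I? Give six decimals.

Checks pass: Σm=0; 8 even; l₃=3∈[1,5].
(2·2+1)(2·3+1)(2·3+1) = 245
Δ: 2! 2! 4! / 9! → 1/3780
sum: t=0:+1/24 t=1:−1/4 t=2:+1/24 = -1/6
3j²(2 3 3; 0 0 0) = Δ·Π!·Σ² = 4/105  (sign +1)
sum: t=1:−1/48 t=2:+1/12 = 1/16
3j²(2 3 3; -1 2 -1) = Δ·Π!·Σ² = 1/28  (sign +1)
combine: 4πI² = 245·4/105·1/28 = 1/3
take √, sign +1: I = 0.16286750

0.162868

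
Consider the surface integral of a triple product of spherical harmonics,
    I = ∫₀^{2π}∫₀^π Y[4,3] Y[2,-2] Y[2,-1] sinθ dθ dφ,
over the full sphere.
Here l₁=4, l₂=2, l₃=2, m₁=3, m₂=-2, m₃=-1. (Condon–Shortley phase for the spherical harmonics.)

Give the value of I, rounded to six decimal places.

-0.238414

Checks pass: Σm=0; 8 even; l₃=2∈[2,6].
(2·4+1)(2·2+1)(2·2+1) = 225
Δ: 4! 4! 0! / 9! → 1/630
sum: t=2:+1/16 = 1/16
3j²(4 2 2; 0 0 0) = Δ·Π!·Σ² = 2/35  (sign +1)
sum: t=0:+1/144 = 1/144
3j²(4 2 2; 3 -2 -1) = Δ·Π!·Σ² = 1/18  (sign -1)
combine: 4πI² = 225·2/35·1/18 = 5/7
take √, sign -1: I = -0.23841361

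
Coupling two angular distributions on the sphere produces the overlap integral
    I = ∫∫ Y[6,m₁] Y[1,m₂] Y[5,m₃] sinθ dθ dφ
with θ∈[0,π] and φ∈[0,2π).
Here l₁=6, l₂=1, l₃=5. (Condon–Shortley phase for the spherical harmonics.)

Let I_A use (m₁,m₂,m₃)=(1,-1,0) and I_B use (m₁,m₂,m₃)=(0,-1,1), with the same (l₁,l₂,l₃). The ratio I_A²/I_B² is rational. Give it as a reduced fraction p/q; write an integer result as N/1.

l's match ⇒ only the (l;m) 3-j factors differ between A and B.
A: triangle coeff Δ(6,1,5) = 1/858; Σ_t [0,0]: t=0:+1/28800 = 1/28800; (3j)²=7/286 [(6 1 5; 1 -1 0)], sign=-1
B: triangle coeff Δ(6,1,5) = 1/858; Σ_t [0,0]: t=0:+1/34560 = 1/34560; (3j)²=5/286 [(6 1 5; 0 -1 1)], sign=+1
I_A²/I_B² = (7/286)/(5/286) = 7/5

7/5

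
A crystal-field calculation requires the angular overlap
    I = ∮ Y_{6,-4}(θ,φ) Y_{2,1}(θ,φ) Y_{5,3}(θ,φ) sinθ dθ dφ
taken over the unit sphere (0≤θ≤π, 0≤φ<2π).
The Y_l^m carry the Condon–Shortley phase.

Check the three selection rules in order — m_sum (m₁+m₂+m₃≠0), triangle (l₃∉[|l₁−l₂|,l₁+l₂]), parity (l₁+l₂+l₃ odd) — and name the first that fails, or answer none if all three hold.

azimuthal sum: -4 + 1 + 3 = 0  ✓
4 ≤ 5 ≤ 8 (triangle on l)  ✓
L = 6 + 2 + 5 = 13 (odd)  ✗

parity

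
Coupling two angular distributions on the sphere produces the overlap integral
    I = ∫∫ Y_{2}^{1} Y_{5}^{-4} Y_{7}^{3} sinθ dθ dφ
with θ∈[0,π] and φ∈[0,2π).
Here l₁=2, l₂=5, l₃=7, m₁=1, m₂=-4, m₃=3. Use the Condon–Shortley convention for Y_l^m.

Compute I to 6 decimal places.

-0.071671

Checks pass: Σm=0; 14 even; l₃=7∈[3,7].
(2·2+1)(2·5+1)(2·7+1) = 825
Δ: 0! 4! 10! / 15! → 1/15015
sum: t=0:+1/57600 = 1/57600
3j²(2 5 7; 0 0 0) = Δ·Π!·Σ² = 21/715  (sign -1)
sum: t=0:+1/2177280 = 1/2177280
3j²(2 5 7; 1 -4 3) = Δ·Π!·Σ² = 8/3003  (sign +1)
combine: 4πI² = 825·21/715·8/3003 = 120/1859
take √, sign -1: I = -0.07167142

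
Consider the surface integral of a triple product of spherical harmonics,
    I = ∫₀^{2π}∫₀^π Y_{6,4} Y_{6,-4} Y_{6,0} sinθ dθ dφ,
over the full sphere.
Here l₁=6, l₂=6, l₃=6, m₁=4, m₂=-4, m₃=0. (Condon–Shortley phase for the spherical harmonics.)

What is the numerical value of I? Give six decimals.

Rules hold: Σm=0, L=18 even, 0≤6≤12.
N = 13·13·13 = 2197
Δ = 6!·6!·6!/19! = 1/325909584
Racah Σ t=0..6: t=0:+1/373248000 t=1:−1/1728000 t=2:+1/110592 t=3:−1/46656 t=4:+1/110592 t=5:−1/1728000 t=6:+1/373248000 = -7/1555200
⇒ 3j(6 6 6; 0 0 0)² = 400/46189, sgn -1
Racah Σ t=0..2: t=0:+1/1658880 t=1:−1/1728000 t=2:+1/24883200 = 1/15552000
⇒ 3j(6 6 6; 4 -4 0)² = 16/46189, sgn +1
4πI² = N·(3j₀)²·(3jₘ)² = 83200/12623809
I = -1·√(0.00659072/4π) = -0.02290137

-0.022901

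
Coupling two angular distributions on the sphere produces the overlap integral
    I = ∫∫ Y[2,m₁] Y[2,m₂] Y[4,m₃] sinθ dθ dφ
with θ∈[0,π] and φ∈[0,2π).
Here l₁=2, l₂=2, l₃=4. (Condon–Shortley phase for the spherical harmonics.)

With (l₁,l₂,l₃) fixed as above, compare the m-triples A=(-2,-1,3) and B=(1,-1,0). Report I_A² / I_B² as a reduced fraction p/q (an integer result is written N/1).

35/16

Shared (l₁,l₂,l₃)=(2,2,4): N and (l;000)² cancel in I_A²/I_B².
A: Δ = 0!·4!·4!/9! = 1/630; Racah Σ t=0..0: t=0:+1/144 = 1/144; ⇒ 3j(2 2 4; -2 -1 3)² = 1/18, sgn -1
B: Δ = 0!·4!·4!/9! = 1/630; Racah Σ t=0..0: t=0:+1/36 = 1/36; ⇒ 3j(2 2 4; 1 -1 0)² = 8/315, sgn +1
I_A²/I_B² = (1/18)/(8/315) = 35/16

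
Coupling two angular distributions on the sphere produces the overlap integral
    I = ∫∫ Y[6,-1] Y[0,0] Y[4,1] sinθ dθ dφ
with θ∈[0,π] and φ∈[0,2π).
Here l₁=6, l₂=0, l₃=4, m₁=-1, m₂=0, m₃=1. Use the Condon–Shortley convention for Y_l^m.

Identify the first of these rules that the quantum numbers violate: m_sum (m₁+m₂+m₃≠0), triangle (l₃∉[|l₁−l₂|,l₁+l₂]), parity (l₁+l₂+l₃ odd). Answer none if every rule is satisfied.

triangle

m₁+m₂+m₃ = -1 + 0 + 1 = 0  ✓
triangle: |6−0|=6 ≤ l₃=4 ≤ 6+0=6  ✗
parity: l₁+l₂+l₃ = 10 is even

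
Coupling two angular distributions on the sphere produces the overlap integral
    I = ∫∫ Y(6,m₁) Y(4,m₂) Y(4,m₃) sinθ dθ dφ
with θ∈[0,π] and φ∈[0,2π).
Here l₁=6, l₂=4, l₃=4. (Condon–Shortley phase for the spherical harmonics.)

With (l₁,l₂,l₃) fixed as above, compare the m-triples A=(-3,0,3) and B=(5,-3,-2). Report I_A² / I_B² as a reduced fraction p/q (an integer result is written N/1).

l's match ⇒ only the (l;m) 3-j factors differ between A and B.
A: triangle coeff Δ(6,4,4) = 1/1261260; Σ_t [3,4]: t=3:−1/25920 t=4:+1/11520 = 1/20736; (3j)²=5/429 [(6 4 4; -3 0 3)], sign=-1
B: triangle coeff Δ(6,4,4) = 1/1261260; Σ_t [0,1]: t=0:+1/86400 t=1:−1/172800 = 1/172800; (3j)²=1/130 [(6 4 4; 5 -3 -2)], sign=+1
I_A²/I_B² = (5/429)/(1/130) = 50/33

50/33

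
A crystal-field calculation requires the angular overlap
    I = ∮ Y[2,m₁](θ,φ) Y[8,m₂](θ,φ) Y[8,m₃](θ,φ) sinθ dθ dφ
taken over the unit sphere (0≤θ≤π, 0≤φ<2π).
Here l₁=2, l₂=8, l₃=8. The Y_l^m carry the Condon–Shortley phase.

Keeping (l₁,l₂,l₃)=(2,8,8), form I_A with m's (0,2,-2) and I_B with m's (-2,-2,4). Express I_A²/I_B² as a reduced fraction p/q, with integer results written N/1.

20/33

Shared (l₁,l₂,l₃)=(2,8,8): N and (l;000)² cancel in I_A²/I_B².
A: Δ = 2!·2!·14!/19! = 1/348840; Racah Σ t=0..2: t=0:+1/348364800 t=1:−1/43545600 t=2:+1/116121600 = -1/87091200; ⇒ 3j(2 8 8; 0 2 -2)² = 10/969, sgn -1
B: Δ = 2!·2!·14!/19! = 1/348840; Racah Σ t=2..2: t=2:+1/348364800 = 1/348364800; ⇒ 3j(2 8 8; -2 -2 4)² = 11/646, sgn +1
I_A²/I_B² = (10/969)/(11/646) = 20/33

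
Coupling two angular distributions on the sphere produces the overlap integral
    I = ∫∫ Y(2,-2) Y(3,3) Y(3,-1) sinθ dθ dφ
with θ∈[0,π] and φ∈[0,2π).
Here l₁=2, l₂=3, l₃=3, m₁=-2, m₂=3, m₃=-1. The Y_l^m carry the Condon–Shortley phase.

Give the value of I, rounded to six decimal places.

Checks pass: Σm=0; 8 even; l₃=3∈[1,5].
(2·2+1)(2·3+1)(2·3+1) = 245
Δ: 2! 2! 4! / 9! → 1/3780
sum: t=0:+1/24 t=1:−1/4 t=2:+1/24 = -1/6
3j²(2 3 3; 0 0 0) = Δ·Π!·Σ² = 4/105  (sign +1)
sum: t=2:+1/96 = 1/96
3j²(2 3 3; -2 3 -1) = Δ·Π!·Σ² = 1/42  (sign +1)
combine: 4πI² = 245·4/105·1/42 = 2/9
take √, sign +1: I = 0.13298076

0.132981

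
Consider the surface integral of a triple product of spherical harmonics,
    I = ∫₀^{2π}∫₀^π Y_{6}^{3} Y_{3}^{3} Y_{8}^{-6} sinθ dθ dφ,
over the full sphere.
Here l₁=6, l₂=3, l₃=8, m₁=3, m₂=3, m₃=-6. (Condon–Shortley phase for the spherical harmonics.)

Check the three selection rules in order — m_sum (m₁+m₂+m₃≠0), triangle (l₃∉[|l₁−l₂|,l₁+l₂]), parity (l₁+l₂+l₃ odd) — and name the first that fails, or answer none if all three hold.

azimuthal sum: 3 + 3 − 6 = 0  ✓
3 ≤ 8 ≤ 9 (triangle on l)  ✓
L = 6 + 3 + 8 = 17 (odd)  ✗

parity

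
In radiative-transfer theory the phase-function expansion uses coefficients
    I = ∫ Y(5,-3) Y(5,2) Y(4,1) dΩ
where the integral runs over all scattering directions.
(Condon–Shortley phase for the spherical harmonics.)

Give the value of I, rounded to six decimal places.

Checks pass: Σm=0; 14 even; l₃=4∈[0,10].
(2·5+1)(2·5+1)(2·4+1) = 1089
Δ: 6! 4! 4! / 15! → 1/3153150
sum: t=1:−1/69120 t=2:+1/1728 t=3:−1/576 t=4:+1/1728 t=5:−1/69120 = -7/11520
3j²(5 5 4; 0 0 0) = Δ·Π!·Σ² = 2/143  (sign -1)
sum: t=4:+1/6912 t=5:−1/2880 t=6:+1/17280 = -1/6912
3j²(5 5 4; -3 2 1) = Δ·Π!·Σ² = 5/429  (sign +1)
combine: 4πI² = 1089·2/143·5/429 = 30/169
take √, sign -1: I = -0.11885360

-0.118854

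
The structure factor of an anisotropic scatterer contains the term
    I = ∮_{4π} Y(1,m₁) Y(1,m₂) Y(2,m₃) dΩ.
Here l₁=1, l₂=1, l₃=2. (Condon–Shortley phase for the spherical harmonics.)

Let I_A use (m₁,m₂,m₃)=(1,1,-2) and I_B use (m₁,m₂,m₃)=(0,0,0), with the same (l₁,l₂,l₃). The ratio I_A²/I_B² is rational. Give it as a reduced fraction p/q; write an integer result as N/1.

3/2

Shared (l₁,l₂,l₃)=(1,1,2): N and (l;000)² cancel in I_A²/I_B².
A: Δ = 0!·2!·2!/5! = 1/30; Racah Σ t=0..0: t=0:+1/4 = 1/4; ⇒ 3j(1 1 2; 1 1 -2)² = 1/5, sgn +1
B: Δ = 0!·2!·2!/5! = 1/30; Racah Σ t=0..0: t=0:+1/1 = 1/1; ⇒ 3j(1 1 2; 0 0 0)² = 2/15, sgn +1
I_A²/I_B² = (1/5)/(2/15) = 3/2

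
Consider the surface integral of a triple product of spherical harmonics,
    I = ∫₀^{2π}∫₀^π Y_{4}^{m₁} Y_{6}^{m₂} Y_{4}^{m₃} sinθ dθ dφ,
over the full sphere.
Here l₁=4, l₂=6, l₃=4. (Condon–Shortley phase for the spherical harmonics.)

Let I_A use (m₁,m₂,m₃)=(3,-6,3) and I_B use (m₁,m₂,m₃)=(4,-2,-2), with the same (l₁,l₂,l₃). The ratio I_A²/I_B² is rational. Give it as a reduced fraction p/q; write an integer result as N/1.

Same 4,6,4: normalisation and zero-m 3j drop out of the ratio.
A: Δ: 6! 2! 6! / 15! → 1/1261260; sum: t=0:+1/518400 = 1/518400; 3j²(4 6 4; 3 -6 3) = Δ·Π!·Σ² = 7/195  (sign -1)
B: Δ: 6! 2! 6! / 15! → 1/1261260; sum: t=0:+1/69120 = 1/69120; 3j²(4 6 4; 4 -2 -2) = Δ·Π!·Σ² = 4/429  (sign +1)
I_A²/I_B² = (7/195)/(4/429) = 77/20

77/20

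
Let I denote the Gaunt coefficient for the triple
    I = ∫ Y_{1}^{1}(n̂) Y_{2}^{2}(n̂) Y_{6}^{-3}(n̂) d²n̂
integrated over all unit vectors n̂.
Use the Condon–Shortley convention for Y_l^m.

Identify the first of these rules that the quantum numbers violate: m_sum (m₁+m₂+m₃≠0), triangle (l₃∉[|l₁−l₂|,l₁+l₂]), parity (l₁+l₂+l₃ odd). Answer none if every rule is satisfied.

Σmᵢ = 0  ✓
l₃∈[|l₁−l₂|,l₁+l₂]=[1,3], have l₃=6  ✗
Σlᵢ = 9 ⇒ odd

triangle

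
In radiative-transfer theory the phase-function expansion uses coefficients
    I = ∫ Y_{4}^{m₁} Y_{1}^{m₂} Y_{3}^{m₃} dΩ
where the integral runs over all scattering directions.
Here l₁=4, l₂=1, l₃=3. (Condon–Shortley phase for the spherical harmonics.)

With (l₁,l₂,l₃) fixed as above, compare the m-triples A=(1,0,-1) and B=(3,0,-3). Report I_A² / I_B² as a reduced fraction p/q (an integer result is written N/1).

15/7

Shared (l₁,l₂,l₃)=(4,1,3): N and (l;000)² cancel in I_A²/I_B².
A: Δ = 2!·6!·0!/9! = 1/252; Racah Σ t=1..1: t=1:−1/48 = -1/48; ⇒ 3j(4 1 3; 1 0 -1)² = 5/84, sgn -1
B: Δ = 2!·6!·0!/9! = 1/252; Racah Σ t=1..1: t=1:−1/720 = -1/720; ⇒ 3j(4 1 3; 3 0 -3)² = 1/36, sgn -1
I_A²/I_B² = (5/84)/(1/36) = 15/7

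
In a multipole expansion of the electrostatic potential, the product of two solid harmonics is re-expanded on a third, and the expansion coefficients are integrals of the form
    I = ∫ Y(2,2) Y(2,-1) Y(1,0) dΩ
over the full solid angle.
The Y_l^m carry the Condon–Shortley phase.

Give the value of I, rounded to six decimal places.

m-sum = 2 − 1 + 0 = 1 ≠ 0 ⇒ I = 0

0.000000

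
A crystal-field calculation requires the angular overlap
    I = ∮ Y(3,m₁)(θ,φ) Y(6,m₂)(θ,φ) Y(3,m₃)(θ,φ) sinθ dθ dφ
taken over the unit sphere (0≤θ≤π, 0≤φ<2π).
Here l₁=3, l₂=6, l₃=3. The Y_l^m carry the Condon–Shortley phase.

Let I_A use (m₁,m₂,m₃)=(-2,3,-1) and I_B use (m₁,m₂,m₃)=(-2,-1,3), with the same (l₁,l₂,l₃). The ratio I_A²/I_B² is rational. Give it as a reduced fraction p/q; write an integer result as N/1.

54/1

Shared (l₁,l₂,l₃)=(3,6,3): N and (l;000)² cancel in I_A²/I_B².
A: Δ = 6!·0!·6!/13! = 1/12012; Racah Σ t=5..5: t=5:−1/5760 = -1/5760; ⇒ 3j(3 6 3; -2 3 -1)² = 9/286, sgn -1
B: Δ = 6!·0!·6!/13! = 1/12012; Racah Σ t=5..5: t=5:−1/86400 = -1/86400; ⇒ 3j(3 6 3; -2 -1 3)² = 1/1716, sgn -1
I_A²/I_B² = (9/286)/(1/1716) = 54/1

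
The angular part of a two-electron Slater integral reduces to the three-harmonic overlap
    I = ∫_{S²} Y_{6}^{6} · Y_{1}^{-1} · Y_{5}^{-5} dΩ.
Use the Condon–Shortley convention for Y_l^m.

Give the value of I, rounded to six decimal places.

Rules hold: Σm=0, L=12 even, 5≤5≤7.
N = 13·3·11 = 429
Δ = 2!·10!·0!/13! = 1/858
Racah Σ t=1..1: t=1:−1/14400 = -1/14400
⇒ 3j(6 1 5; 0 0 0)² = 6/143, sgn +1
Racah Σ t=0..0: t=0:+1/7257600 = 1/7257600
⇒ 3j(6 1 5; 6 -1 -5)² = 1/13, sgn +1
4πI² = N·(3j₀)²·(3jₘ)² = 18/13
I = +1·√(1.38462/4π) = 0.33194004

0.331940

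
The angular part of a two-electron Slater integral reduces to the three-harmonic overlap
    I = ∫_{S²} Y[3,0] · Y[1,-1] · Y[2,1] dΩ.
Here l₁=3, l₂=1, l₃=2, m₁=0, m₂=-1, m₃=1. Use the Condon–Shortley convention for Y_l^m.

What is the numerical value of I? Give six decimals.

0.143048

Rules hold: Σm=0, L=6 even, 2≤2≤4.
N = 7·3·5 = 105
Δ = 2!·4!·0!/7! = 1/105
Racah Σ t=1..1: t=1:−1/4 = -1/4
⇒ 3j(3 1 2; 0 0 0)² = 3/35, sgn -1
Racah Σ t=0..0: t=0:+1/12 = 1/12
⇒ 3j(3 1 2; 0 -1 1)² = 1/35, sgn -1
4πI² = N·(3j₀)²·(3jₘ)² = 9/35
I = +1·√(0.257143/4π) = 0.14304817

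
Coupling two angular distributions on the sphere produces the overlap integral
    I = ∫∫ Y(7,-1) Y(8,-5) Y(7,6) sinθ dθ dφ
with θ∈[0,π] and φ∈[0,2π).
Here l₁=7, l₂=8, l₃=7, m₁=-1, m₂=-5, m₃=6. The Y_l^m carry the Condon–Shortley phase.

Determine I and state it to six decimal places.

-0.071746

m-sum 0 ✓  L=22 even ✓  1≤7≤15 ✓
Π(2lᵢ+1) = 15×17×15 = 3825
triangle coeff Δ(7,8,7) = 1/22086194130
Σ_t [1,7]: t=1:−1/18289152000 t=2:+1/248832000 t=3:−1/24883200 t=4:+1/11943936 t=5:−1/24883200 t=6:+1/248832000 t=7:−1/18289152000 = 11/975421440
(3j)²=1750/289731 [(7 8 7; 0 0 0)], sign=-1
Σ_t [2,3]: t=2:+1/5225472000 t=3:−1/3483648000 = -1/10450944000
(3j)²=104/37145 [(7 8 7; -1 -5 6)], sign=+1
⇒ 4πI² = 210000/3246473
I = (-1)√(210000/3246473/(4π)) = -0.07174619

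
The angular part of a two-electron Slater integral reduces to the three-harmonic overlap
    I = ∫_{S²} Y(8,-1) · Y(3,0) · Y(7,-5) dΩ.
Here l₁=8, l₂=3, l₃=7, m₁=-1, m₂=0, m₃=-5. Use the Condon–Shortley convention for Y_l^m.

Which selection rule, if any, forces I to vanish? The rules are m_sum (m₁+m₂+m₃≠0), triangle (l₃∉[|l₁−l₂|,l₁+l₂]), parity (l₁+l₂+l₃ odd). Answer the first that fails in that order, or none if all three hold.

m₁+m₂+m₃ = -1 + 0 − 5 = -6  ✗
triangle: |8−3|=5 ≤ l₃=7 ≤ 8+3=11
parity: l₁+l₂+l₃ = 18 is even

m_sum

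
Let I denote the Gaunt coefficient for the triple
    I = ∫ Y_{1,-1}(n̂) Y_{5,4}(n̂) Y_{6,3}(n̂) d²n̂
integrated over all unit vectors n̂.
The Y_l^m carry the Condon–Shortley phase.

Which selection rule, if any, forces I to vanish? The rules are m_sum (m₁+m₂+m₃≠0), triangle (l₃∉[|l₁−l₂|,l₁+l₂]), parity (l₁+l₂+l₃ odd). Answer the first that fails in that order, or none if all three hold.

m_sum

m₁+m₂+m₃ = -1 + 4 + 3 = 6  ✗
triangle: |1−5|=4 ≤ l₃=6 ≤ 1+5=6
parity: l₁+l₂+l₃ = 12 is even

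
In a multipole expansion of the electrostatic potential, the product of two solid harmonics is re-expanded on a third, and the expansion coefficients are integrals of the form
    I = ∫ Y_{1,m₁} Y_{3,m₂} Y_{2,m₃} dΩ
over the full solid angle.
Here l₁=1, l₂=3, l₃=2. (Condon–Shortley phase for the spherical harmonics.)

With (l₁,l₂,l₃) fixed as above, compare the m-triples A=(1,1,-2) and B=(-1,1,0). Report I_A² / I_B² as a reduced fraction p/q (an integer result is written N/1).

Shared (l₁,l₂,l₃)=(1,3,2): N and (l;000)² cancel in I_A²/I_B².
A: Δ = 2!·0!·4!/7! = 1/105; Racah Σ t=0..0: t=0:+1/48 = 1/48; ⇒ 3j(1 3 2; 1 1 -2)² = 1/105, sgn +1
B: Δ = 2!·0!·4!/7! = 1/105; Racah Σ t=2..2: t=2:+1/8 = 1/8; ⇒ 3j(1 3 2; -1 1 0)² = 2/35, sgn +1
I_A²/I_B² = (1/105)/(2/35) = 1/6

1/6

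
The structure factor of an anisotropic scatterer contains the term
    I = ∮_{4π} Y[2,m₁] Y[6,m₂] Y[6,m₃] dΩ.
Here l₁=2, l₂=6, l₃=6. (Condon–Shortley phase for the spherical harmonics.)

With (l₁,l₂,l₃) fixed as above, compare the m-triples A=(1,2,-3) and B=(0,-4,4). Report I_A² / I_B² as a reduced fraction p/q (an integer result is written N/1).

Shared (l₁,l₂,l₃)=(2,6,6): N and (l;000)² cancel in I_A²/I_B².
A: Δ = 2!·2!·10!/15! = 1/90090; Racah Σ t=0..1: t=0:+1/161280 t=1:−1/60480 = -1/96768; ⇒ 3j(2 6 6; 1 2 -3)² = 15/1001, sgn +1
B: Δ = 2!·2!·10!/15! = 1/90090; Racah Σ t=0..2: t=0:+1/322560 t=1:−1/362880 t=2:+1/14515200 = 1/2419200; ⇒ 3j(2 6 6; 0 -4 4)² = 2/5005, sgn +1
I_A²/I_B² = (15/1001)/(2/5005) = 75/2

75/2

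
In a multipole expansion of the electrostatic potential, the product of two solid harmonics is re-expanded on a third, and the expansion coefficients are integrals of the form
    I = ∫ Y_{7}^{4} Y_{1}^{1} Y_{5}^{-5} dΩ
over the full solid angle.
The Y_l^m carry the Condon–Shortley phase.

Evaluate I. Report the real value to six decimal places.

l₃=5 ∉ [6,8] — triangle fails ⇒ I = 0

0.000000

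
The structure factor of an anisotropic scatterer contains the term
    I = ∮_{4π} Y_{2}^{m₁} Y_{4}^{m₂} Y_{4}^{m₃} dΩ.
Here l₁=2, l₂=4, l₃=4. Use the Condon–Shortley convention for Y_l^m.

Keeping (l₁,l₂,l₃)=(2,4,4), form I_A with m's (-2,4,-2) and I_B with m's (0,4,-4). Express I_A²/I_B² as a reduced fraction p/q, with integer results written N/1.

Shared (l₁,l₂,l₃)=(2,4,4): N and (l;000)² cancel in I_A²/I_B².
A: Δ = 2!·2!·6!/11! = 1/13860; Racah Σ t=2..2: t=2:+1/2880 = 1/2880; ⇒ 3j(2 4 4; -2 4 -2)² = 2/165, sgn +1
B: Δ = 2!·2!·6!/11! = 1/13860; Racah Σ t=2..2: t=2:+1/2880 = 1/2880; ⇒ 3j(2 4 4; 0 4 -4)² = 28/495, sgn +1
I_A²/I_B² = (2/165)/(28/495) = 3/14

3/14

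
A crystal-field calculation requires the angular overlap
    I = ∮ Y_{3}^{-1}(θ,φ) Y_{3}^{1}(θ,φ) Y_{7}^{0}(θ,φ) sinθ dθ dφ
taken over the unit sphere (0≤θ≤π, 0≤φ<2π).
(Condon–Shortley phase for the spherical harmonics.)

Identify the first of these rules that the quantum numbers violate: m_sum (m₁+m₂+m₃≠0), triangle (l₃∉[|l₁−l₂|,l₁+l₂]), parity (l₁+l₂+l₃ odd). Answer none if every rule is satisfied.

triangle

Σmᵢ = 0  ✓
l₃∈[|l₁−l₂|,l₁+l₂]=[0,6], have l₃=7  ✗
Σlᵢ = 13 ⇒ odd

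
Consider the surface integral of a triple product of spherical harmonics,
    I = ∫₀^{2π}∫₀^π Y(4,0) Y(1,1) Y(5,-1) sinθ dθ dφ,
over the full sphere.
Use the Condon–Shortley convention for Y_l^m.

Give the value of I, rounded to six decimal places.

-0.190188

Checks pass: Σm=0; 10 even; l₃=5∈[3,5].
(2·4+1)(2·1+1)(2·5+1) = 297
Δ: 0! 8! 2! / 11! → 1/495
sum: t=0:+1/576 = 1/576
3j²(4 1 5; 0 0 0) = Δ·Π!·Σ² = 5/99  (sign -1)
sum: t=0:+1/1152 = 1/1152
3j²(4 1 5; 0 1 -1) = Δ·Π!·Σ² = 1/33  (sign +1)
combine: 4πI² = 297·5/99·1/33 = 5/11
take √, sign -1: I = -0.19018827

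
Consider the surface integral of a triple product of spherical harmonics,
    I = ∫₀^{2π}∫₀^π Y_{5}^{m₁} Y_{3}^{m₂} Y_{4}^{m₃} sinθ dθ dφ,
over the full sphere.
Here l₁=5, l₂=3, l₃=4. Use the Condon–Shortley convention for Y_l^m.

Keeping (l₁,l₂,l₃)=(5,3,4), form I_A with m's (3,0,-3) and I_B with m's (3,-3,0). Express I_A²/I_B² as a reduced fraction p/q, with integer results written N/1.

7/25

Same 5,3,4: normalisation and zero-m 3j drop out of the ratio.
A: Δ: 4! 6! 2! / 13! → 1/180180; sum: t=1:−1/1440 t=2:+1/2880 = -1/2880; 3j²(5 3 4; 3 0 -3) = Δ·Π!·Σ² = 7/715  (sign +1)
B: Δ: 4! 6! 2! / 13! → 1/180180; sum: t=0:+1/2304 = 1/2304; 3j²(5 3 4; 3 -3 0) = Δ·Π!·Σ² = 5/143  (sign +1)
I_A²/I_B² = (7/715)/(5/143) = 7/25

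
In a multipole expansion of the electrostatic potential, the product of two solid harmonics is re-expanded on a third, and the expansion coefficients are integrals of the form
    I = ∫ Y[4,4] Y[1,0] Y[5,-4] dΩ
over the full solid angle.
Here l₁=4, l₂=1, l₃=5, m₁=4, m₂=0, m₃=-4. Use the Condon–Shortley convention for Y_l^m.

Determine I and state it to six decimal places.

m-sum 0 ✓  L=10 even ✓  3≤5≤5 ✓
Π(2lᵢ+1) = 9×3×11 = 297
triangle coeff Δ(4,1,5) = 1/495
Σ_t [0,0]: t=0:+1/576 = 1/576
(3j)²=5/99 [(4 1 5; 0 0 0)], sign=-1
Σ_t [0,0]: t=0:+1/40320 = 1/40320
(3j)²=1/55 [(4 1 5; 4 0 -4)], sign=-1
⇒ 4πI² = 3/11
I = (+1)√(3/11/(4π)) = 0.14731920

0.147319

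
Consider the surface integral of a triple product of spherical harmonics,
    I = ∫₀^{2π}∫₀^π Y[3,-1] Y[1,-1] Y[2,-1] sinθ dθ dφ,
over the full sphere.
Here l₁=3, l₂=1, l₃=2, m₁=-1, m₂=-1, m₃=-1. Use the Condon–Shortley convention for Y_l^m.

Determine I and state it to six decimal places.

m-sum = -1 − 1 − 1 = -3 ≠ 0 ⇒ I = 0

0.000000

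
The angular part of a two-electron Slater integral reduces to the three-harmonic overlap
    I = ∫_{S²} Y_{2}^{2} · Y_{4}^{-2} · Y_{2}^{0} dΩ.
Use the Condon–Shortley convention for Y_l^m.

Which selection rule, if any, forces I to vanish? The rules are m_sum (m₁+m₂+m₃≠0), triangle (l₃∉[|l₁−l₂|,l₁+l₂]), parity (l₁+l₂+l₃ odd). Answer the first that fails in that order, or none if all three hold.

none

Σmᵢ = 0  ✓
l₃∈[|l₁−l₂|,l₁+l₂]=[2,6], have l₃=2  ✓
Σlᵢ = 8 ⇒ even  ✓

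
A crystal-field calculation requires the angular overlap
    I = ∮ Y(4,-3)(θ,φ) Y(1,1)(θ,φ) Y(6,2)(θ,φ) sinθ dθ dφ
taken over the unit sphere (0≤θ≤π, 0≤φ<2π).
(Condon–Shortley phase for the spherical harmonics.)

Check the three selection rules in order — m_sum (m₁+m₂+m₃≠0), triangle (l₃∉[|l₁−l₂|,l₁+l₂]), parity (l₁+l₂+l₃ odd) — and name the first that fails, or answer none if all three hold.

Σmᵢ = 0  ✓
l₃∈[|l₁−l₂|,l₁+l₂]=[3,5], have l₃=6  ✗
Σlᵢ = 11 ⇒ odd

triangle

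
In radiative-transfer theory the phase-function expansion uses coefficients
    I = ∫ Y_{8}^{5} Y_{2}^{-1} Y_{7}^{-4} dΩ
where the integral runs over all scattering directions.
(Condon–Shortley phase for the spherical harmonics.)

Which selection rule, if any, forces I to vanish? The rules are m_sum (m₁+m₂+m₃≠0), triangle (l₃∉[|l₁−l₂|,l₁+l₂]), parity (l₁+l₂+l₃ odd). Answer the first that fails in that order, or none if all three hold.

parity

azimuthal sum: 5 − 1 − 4 = 0  ✓
6 ≤ 7 ≤ 10 (triangle on l)  ✓
L = 8 + 2 + 7 = 17 (odd)  ✗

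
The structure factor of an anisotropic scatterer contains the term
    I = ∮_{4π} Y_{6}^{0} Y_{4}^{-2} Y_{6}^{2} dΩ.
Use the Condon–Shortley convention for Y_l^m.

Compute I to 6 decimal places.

Rules hold: Σm=0, L=16 even, 2≤6≤10.
N = 13·9·13 = 1521
Δ = 4!·8!·4!/17! = 1/15315300
Racah Σ t=0..4: t=0:+1/829440 t=1:−1/25920 t=2:+1/9216 t=3:−1/25920 t=4:+1/829440 = 7/207360
⇒ 3j(6 4 6; 0 0 0)² = 28/2431, sgn +1
Racah Σ t=0..2: t=0:+1/138240 t=1:−1/25920 t=2:+1/55296 = -11/829440
⇒ 3j(6 4 6; 0 -2 2)² = 11/1326, sgn -1
4πI² = N·(3j₀)²·(3jₘ)² = 42/289
I = -1·√(0.145329/4π) = -0.10754019

-0.107540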